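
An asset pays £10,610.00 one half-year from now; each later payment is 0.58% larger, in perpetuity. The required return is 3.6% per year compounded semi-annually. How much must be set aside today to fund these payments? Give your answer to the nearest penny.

£869,672.13

Periodic rate r = 0.036/2 per half-year.
Growing perpetuity (Gordon): PV = PMT₁ / (r − g) = 10,610 / (r − 0.0058) = £869,672.13.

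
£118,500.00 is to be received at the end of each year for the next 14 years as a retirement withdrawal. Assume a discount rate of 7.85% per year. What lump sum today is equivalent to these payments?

£985,511.53

This is an ordinary annuity: 14 payments of £118,500.00 at the end of each year.
Periodic rate r = 0.0785 per year.
PV = PMT × [(1 − (1+r)^−n)/r] = 118,500 × [1 − (1+r)^−14] / r = £985,511.53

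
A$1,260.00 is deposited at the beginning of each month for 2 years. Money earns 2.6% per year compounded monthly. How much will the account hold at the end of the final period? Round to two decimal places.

A$31,072.77

This is an annuity due: 24 deposits of A$1,260.00 at the beginning of each month.
Periodic rate r = 0.026/12 per month; n is counted in months.
FV = PMT × [((1+r)^n − 1)/r] × (1+r) = 1,260 × [(1+r)^24 − 1] / r × (1+r) = A$31,072.77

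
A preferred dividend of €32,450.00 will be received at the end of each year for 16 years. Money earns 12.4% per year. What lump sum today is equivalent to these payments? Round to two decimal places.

This is an ordinary annuity: 16 payments of €32,450.00 at the end of each year.
Periodic rate r = 0.124 per year.
PV = PMT × [(1 − (1+r)^−n)/r] = 32,450 × [1 − (1+r)^−16] / r = €221,372.48

€221,372.48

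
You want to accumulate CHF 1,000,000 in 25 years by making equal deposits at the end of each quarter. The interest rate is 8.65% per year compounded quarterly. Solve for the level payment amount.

CHF 2,885.35

Level ordinary annuity; solve FV = PMT × [((1+r)^n − 1)/r] for PMT.
Periodic rate r = 0.0865/4 per quarter; n is counted in quarters.
With n = 100: PMT = 1,000,000 / ([((1+r)^n − 1)/r]) = CHF 2,885.35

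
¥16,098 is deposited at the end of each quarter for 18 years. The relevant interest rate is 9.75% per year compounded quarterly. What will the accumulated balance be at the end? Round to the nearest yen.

This is an ordinary annuity: 72 deposits of ¥16,098 at the end of each quarter.
Periodic rate r = 0.0975/4 per quarter; n is counted in quarters.
FV = PMT × [((1+r)^n − 1)/r] = 16,098 × [(1+r)^72 − 1] / r = ¥3,079,583

¥3,079,583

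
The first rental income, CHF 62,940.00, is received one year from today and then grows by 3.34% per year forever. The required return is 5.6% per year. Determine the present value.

Periodic rate r = 0.056 per year.
Growing perpetuity (Gordon): PV = PMT₁ / (r − g) = 62,940 / (r − 0.0334) = CHF 2,784,955.75.

CHF 2,784,955.75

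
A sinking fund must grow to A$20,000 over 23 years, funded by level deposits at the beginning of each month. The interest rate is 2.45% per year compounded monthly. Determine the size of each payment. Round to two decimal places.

Level annuity due; solve FV = PMT × [((1+r)^n − 1)/r] × (1+r) for PMT.
Periodic rate r = 0.0245/12 per month; n is counted in months.
With n = 276: PMT = 20,000 / ([((1+r)^n − 1)/r] × (1+r)) = A$53.92

A$53.92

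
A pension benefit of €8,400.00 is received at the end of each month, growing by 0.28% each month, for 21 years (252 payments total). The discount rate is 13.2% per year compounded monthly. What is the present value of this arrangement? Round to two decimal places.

€892,811.97

Periodic rate r = 0.132/12 per month; n is counted in months.
Growing ordinary annuity: PV = PMT₁ × [1 − ((1+g)/(1+r))^n] / (r − g) = 8,400 × [1 − ((1+0.0028)/(1+r))^252] / (r − 0.0028) = €892,811.97.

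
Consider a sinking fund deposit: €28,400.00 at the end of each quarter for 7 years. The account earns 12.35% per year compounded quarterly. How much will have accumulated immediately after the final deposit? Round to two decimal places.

€1,235,322.28

This is an ordinary annuity: 28 deposits of €28,400.00 at the end of each quarter.
Periodic rate r = 0.1235/4 per quarter; n is counted in quarters.
FV = PMT × [((1+r)^n − 1)/r] = 28,400 × [(1+r)^28 − 1] / r = €1,235,322.28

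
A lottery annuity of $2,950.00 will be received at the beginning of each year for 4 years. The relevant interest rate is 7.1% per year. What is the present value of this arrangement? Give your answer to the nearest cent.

$10,677.61

This is an annuity due: 4 payments of $2,950.00 at the beginning of each year.
Periodic rate r = 0.071 per year.
PV = PMT × [(1 − (1+r)^−n)/r] × (1+r) = 2,950 × [1 − (1+r)^−4] / r × (1+r) = $10,677.61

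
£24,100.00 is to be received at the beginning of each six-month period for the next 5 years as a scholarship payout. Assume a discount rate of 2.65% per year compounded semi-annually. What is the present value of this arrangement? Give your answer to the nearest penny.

£227,301.68

This is an annuity due: 10 payments of £24,100.00 at the beginning of each six-month period.
Periodic rate r = 0.0265/2 per half-year; n is counted in half-years.
PV = PMT × [(1 − (1+r)^−n)/r] × (1+r) = 24,100 × [1 − (1+r)^−10] / r × (1+r) = £227,301.68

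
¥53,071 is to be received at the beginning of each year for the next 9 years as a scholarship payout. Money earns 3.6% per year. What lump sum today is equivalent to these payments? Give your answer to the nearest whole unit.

¥416,361

This is an annuity due: 9 payments of ¥53,071 at the beginning of each year.
Periodic rate r = 0.036 per year.
PV = PMT × [(1 − (1+r)^−n)/r] × (1+r) = 53,071 × [1 − (1+r)^−9] / r × (1+r) = ¥416,361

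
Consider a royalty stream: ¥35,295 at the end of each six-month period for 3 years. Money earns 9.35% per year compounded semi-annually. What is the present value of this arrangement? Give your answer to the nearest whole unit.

This is an ordinary annuity: 6 payments of ¥35,295 at the end of each six-month period.
Periodic rate r = 0.0935/2 per half-year; n is counted in half-years.
PV = PMT × [(1 − (1+r)^−n)/r] = 35,295 × [1 − (1+r)^−6] / r = ¥181,024

¥181,024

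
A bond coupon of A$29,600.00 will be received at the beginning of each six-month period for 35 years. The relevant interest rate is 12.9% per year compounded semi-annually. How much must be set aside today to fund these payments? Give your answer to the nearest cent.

A$482,367.48

This is an annuity due: 70 payments of A$29,600.00 at the beginning of each six-month period.
Periodic rate r = 0.129/2 per half-year; n is counted in half-years.
PV = PMT × [(1 − (1+r)^−n)/r] × (1+r) = 29,600 × [1 − (1+r)^−70] / r × (1+r) = A$482,367.48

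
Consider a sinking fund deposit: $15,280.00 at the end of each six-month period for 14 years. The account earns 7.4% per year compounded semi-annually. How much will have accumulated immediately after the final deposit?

$729,186.67

This is an ordinary annuity: 28 deposits of $15,280.00 at the end of each six-month period.
Periodic rate r = 0.074/2 per half-year; n is counted in half-years.
FV = PMT × [((1+r)^n − 1)/r] = 15,280 × [(1+r)^28 − 1] / r = $729,186.67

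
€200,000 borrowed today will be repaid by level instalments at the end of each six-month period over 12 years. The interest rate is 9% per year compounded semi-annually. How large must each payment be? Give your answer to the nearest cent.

€13,797.41

Level ordinary annuity; solve PV = PMT × [(1 − (1+r)^−n)/r] for PMT.
Periodic rate r = 0.09/2 per half-year; n is counted in half-years.
With n = 24: PMT = 200,000 / ([(1 − (1+r)^−n)/r]) = €13,797.41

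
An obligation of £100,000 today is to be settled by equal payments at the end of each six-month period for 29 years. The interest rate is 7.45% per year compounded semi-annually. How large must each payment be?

Level ordinary annuity; solve PV = PMT × [(1 − (1+r)^−n)/r] for PMT.
Periodic rate r = 0.0745/2 per half-year; n is counted in half-years.
With n = 58: PMT = 100,000 / ([(1 − (1+r)^−n)/r]) = £4,232.40

£4,232.40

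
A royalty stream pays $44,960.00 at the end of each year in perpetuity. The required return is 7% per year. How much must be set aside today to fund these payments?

$642,285.71

Periodic rate r = 0.07 per year.
Level perpetuity: PV = PMT / r = 44,960 / (0.07) = $642,285.71.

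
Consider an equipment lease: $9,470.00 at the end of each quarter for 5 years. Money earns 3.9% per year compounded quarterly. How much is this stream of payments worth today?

This is an ordinary annuity: 20 payments of $9,470.00 at the end of each quarter.
Periodic rate r = 0.039/4 per quarter; n is counted in quarters.
PV = PMT × [(1 − (1+r)^−n)/r] = 9,470 × [1 − (1+r)^−20] / r = $171,322.32

$171,322.32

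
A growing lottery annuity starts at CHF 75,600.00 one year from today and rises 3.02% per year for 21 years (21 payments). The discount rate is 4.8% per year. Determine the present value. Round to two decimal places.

Periodic rate r = 0.048 per year.
Growing ordinary annuity: PV = PMT₁ × [1 − ((1+g)/(1+r))^n] / (r − g) = 75,600 × [1 − ((1+0.0302)/(1+r))^21] / (r − 0.0302) = CHF 1,283,265.30.

CHF 1,283,265.30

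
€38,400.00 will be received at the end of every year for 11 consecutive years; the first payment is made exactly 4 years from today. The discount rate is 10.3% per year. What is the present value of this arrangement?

Ordinary annuity of 11 payments, first payment at period 4.
Periodic rate r = 0.103 per year.
The ordinary-annuity PV formula values the stream one period before the first payment (period 3); discount that back 3 periods:
PV₀ = 38,400 × [1 − (1+r)^−11] / r × (1+r)^−3 = €183,321.44

€183,321.44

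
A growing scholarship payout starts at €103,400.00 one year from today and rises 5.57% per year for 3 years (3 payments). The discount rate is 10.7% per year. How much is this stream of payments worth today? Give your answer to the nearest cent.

Periodic rate r = 0.107 per year.
Growing ordinary annuity: PV = PMT₁ × [1 − ((1+g)/(1+r))^n] / (r − g) = 103,400 × [1 − ((1+0.0557)/(1+r))^3] / (r − 0.0557) = €267,431.74.

€267,431.74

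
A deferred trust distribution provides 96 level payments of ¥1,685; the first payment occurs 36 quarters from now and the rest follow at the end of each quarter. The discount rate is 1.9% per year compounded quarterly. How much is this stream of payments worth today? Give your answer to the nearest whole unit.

¥109,841

Ordinary annuity of 96 payments, first payment at period 36.
Periodic rate r = 0.019/4 per quarter; n is counted in quarters.
The ordinary-annuity PV formula values the stream one period before the first payment (period 35); discount that back 35 periods:
PV₀ = 1,685 × [1 − (1+r)^−96] / r × (1+r)^−35 = ¥109,841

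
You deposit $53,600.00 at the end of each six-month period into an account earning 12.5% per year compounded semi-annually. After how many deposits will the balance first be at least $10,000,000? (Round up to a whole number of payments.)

Periodic rate r = 0.125/2 per half-year; n is counted in half-years.
Ordinary annuity FV: 10,000,000 = 53,600 × [((1+r)^n − 1)/r].
(1+r)^n = 1 + 10,000,000 × r / 53,600, so n = ln(1 + 10,000,000·r/53,600) / ln(1+r) = 41.87.
Round up to a whole number of payments: n = 42.

42 payments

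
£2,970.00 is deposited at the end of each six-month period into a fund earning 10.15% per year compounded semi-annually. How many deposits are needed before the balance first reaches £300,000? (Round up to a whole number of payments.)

Periodic rate r = 0.1015/2 per half-year; n is counted in half-years.
Ordinary annuity FV: 300,000 = 2,970 × [((1+r)^n − 1)/r].
(1+r)^n = 1 + 300,000 × r / 2,970, so n = ln(1 + 300,000·r/2,970) / ln(1+r) = 36.61.
Round up to a whole number of payments: n = 37.

37 payments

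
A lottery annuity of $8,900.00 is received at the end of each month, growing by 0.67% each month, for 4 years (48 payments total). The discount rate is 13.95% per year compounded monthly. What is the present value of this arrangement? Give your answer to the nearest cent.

$377,394.80

Periodic rate r = 0.1395/12 per month; n is counted in months.
Growing ordinary annuity: PV = PMT₁ × [1 − ((1+g)/(1+r))^n] / (r − g) = 8,900 × [1 − ((1+0.0067)/(1+r))^48] / (r − 0.0067) = $377,394.80.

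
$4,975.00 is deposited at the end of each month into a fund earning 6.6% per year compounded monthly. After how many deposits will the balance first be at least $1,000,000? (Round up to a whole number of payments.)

136 payments

Periodic rate r = 0.066/12 per month; n is counted in months.
Ordinary annuity FV: 1,000,000 = 4,975 × [((1+r)^n − 1)/r].
(1+r)^n = 1 + 1,000,000 × r / 4,975, so n = ln(1 + 1,000,000·r/4,975) / ln(1+r) = 135.75.
Round up to a whole number of payments: n = 136.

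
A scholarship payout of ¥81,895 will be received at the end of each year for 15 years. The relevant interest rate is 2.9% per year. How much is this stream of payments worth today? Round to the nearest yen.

This is an ordinary annuity: 15 payments of ¥81,895 at the end of each year.
Periodic rate r = 0.029 per year.
PV = PMT × [(1 − (1+r)^−n)/r] = 81,895 × [1 − (1+r)^−15] / r = ¥984,766

¥984,766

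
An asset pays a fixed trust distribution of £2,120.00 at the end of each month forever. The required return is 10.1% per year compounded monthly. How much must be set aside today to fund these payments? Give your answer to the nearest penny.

£251,881.19

Periodic rate r = 0.101/12 per month.
Level perpetuity: PV = PMT / r = 2,120 / (0.101/12) = £251,881.19.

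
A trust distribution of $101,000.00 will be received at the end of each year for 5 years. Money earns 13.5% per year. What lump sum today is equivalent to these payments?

This is an ordinary annuity: 5 payments of $101,000.00 at the end of each year.
Periodic rate r = 0.135 per year.
PV = PMT × [(1 − (1+r)^−n)/r] = 101,000 × [1 − (1+r)^−5] / r = $350,949.01

$350,949.01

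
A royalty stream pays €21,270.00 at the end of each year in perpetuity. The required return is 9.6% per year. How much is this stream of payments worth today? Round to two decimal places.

€221,562.50

Periodic rate r = 0.096 per year.
Level perpetuity: PV = PMT / r = 21,270 / (0.096) = €221,562.50.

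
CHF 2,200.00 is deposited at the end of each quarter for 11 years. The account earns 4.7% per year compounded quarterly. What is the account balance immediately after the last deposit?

CHF 125,810.54

This is an ordinary annuity: 44 deposits of CHF 2,200.00 at the end of each quarter.
Periodic rate r = 0.047/4 per quarter; n is counted in quarters.
FV = PMT × [((1+r)^n − 1)/r] = 2,200 × [(1+r)^44 − 1] / r = CHF 125,810.54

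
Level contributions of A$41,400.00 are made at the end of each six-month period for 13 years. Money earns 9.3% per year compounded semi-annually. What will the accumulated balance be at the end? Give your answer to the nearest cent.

A$2,012,145.40

This is an ordinary annuity: 26 deposits of A$41,400.00 at the end of each six-month period.
Periodic rate r = 0.093/2 per half-year; n is counted in half-years.
FV = PMT × [((1+r)^n − 1)/r] = 41,400 × [(1+r)^26 − 1] / r = A$2,012,145.40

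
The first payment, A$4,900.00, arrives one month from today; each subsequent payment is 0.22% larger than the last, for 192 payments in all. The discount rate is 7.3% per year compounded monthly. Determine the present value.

A$661,297.58

Periodic rate r = 0.073/12 per month; n is counted in months.
Growing ordinary annuity: PV = PMT₁ × [1 − ((1+g)/(1+r))^n] / (r − g) = 4,900 × [1 − ((1+0.0022)/(1+r))^192] / (r − 0.0022) = A$661,297.58.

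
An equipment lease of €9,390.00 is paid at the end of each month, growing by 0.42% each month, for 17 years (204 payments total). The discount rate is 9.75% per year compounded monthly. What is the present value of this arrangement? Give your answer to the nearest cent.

Periodic rate r = 0.0975/12 per month; n is counted in months.
Growing ordinary annuity: PV = PMT₁ × [1 − ((1+g)/(1+r))^n] / (r − g) = 9,390 × [1 − ((1+0.0042)/(1+r))^204] / (r − 0.0042) = €1,312,873.90.

€1,312,873.90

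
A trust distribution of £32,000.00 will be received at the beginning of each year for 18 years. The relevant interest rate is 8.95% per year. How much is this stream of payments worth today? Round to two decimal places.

This is an annuity due: 18 payments of £32,000.00 at the beginning of each year.
Periodic rate r = 0.0895 per year.
PV = PMT × [(1 − (1+r)^−n)/r] × (1+r) = 32,000 × [1 − (1+r)^−18] / r × (1+r) = £306,276.62

£306,276.62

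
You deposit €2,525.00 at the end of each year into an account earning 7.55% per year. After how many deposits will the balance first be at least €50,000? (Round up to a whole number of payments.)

13 payments

Periodic rate r = 0.0755 per year.
Ordinary annuity FV: 50,000 = 2,525 × [((1+r)^n − 1)/r].
(1+r)^n = 1 + 50,000 × r / 2,525, so n = ln(1 + 50,000·r/2,525) / ln(1+r) = 12.56.
Round up to a whole number of payments: n = 13.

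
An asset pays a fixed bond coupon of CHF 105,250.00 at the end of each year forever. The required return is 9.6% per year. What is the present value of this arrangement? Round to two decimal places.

Periodic rate r = 0.096 per year.
Level perpetuity: PV = PMT / r = 105,250 / (0.096) = CHF 1,096,354.17.

CHF 1,096,354.17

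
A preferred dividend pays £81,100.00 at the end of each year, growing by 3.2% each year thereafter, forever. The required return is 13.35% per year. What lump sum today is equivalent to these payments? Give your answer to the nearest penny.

Periodic rate r = 0.1335 per year.
Growing perpetuity (Gordon): PV = PMT₁ / (r − g) = 81,100 / (r − 0.032) = £799,014.78.

£799,014.78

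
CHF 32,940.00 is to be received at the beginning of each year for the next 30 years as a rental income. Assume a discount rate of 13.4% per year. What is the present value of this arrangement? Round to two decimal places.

CHF 272,351.16

This is an annuity due: 30 payments of CHF 32,940.00 at the beginning of each year.
Periodic rate r = 0.134 per year.
PV = PMT × [(1 − (1+r)^−n)/r] × (1+r) = 32,940 × [1 − (1+r)^−30] / r × (1+r) = CHF 272,351.16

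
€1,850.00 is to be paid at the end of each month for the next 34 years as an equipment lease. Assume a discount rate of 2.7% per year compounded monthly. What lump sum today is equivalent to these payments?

€493,556.27

This is an ordinary annuity: 408 payments of €1,850.00 at the end of each month.
Periodic rate r = 0.027/12 per month; n is counted in months.
PV = PMT × [(1 − (1+r)^−n)/r] = 1,850 × [1 − (1+r)^−408] / r = €493,556.27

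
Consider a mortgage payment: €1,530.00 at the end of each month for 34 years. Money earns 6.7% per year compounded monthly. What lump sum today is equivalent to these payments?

€245,766.30

This is an ordinary annuity: 408 payments of €1,530.00 at the end of each month.
Periodic rate r = 0.067/12 per month; n is counted in months.
PV = PMT × [(1 − (1+r)^−n)/r] = 1,530 × [1 − (1+r)^−408] / r = €245,766.30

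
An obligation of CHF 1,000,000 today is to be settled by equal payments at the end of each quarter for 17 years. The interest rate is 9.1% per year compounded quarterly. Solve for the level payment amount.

CHF 29,040.38

Level ordinary annuity; solve PV = PMT × [(1 − (1+r)^−n)/r] for PMT.
Periodic rate r = 0.091/4 per quarter; n is counted in quarters.
With n = 68: PMT = 1,000,000 / ([(1 − (1+r)^−n)/r]) = CHF 29,040.38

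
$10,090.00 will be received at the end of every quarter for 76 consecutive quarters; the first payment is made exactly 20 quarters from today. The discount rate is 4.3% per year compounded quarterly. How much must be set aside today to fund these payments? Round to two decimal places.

$426,159.35

Ordinary annuity of 76 payments, first payment at period 20.
Periodic rate r = 0.043/4 per quarter; n is counted in quarters.
The ordinary-annuity PV formula values the stream one period before the first payment (period 19); discount that back 19 periods:
PV₀ = 10,090 × [1 − (1+r)^−76] / r × (1+r)^−19 = $426,159.35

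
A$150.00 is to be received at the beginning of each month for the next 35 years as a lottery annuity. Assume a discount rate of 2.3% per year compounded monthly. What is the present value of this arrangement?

This is an annuity due: 420 payments of A$150.00 at the beginning of each month.
Periodic rate r = 0.023/12 per month; n is counted in months.
PV = PMT × [(1 − (1+r)^−n)/r] × (1+r) = 150 × [1 − (1+r)^−420] / r × (1+r) = A$43,327.30

A$43,327.30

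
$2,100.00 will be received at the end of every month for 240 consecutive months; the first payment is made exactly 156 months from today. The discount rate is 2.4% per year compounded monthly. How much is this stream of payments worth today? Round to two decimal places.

Ordinary annuity of 240 payments, first payment at period 156.
Periodic rate r = 0.024/12 per month; n is counted in months.
The ordinary-annuity PV formula values the stream one period before the first payment (period 155); discount that back 155 periods:
PV₀ = 2,100 × [1 − (1+r)^−240] / r × (1+r)^−155 = $293,444.61

$293,444.61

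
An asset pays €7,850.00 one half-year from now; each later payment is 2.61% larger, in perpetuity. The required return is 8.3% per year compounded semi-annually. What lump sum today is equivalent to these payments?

Periodic rate r = 0.083/2 per half-year.
Growing perpetuity (Gordon): PV = PMT₁ / (r − g) = 7,850 / (r − 0.0261) = €509,740.26.

€509,740.26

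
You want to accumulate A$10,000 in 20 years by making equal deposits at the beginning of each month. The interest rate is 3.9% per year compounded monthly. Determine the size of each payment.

Level annuity due; solve FV = PMT × [((1+r)^n − 1)/r] × (1+r) for PMT.
Periodic rate r = 0.039/12 per month; n is counted in months.
With n = 240: PMT = 10,000 / ([((1+r)^n − 1)/r] × (1+r)) = A$27.48

A$27.48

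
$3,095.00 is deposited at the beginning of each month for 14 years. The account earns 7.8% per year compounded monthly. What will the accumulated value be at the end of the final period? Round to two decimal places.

$943,984.09

This is an annuity due: 168 deposits of $3,095.00 at the beginning of each month.
Periodic rate r = 0.078/12 per month; n is counted in months.
FV = PMT × [((1+r)^n − 1)/r] × (1+r) = 3,095 × [(1+r)^168 − 1] / r × (1+r) = $943,984.09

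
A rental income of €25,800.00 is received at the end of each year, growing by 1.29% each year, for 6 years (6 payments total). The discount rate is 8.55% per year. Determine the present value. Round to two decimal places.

€120,785.11

Periodic rate r = 0.0855 per year.
Growing ordinary annuity: PV = PMT₁ × [1 − ((1+g)/(1+r))^n] / (r − g) = 25,800 × [1 − ((1+0.0129)/(1+r))^6] / (r − 0.0129) = €120,785.11.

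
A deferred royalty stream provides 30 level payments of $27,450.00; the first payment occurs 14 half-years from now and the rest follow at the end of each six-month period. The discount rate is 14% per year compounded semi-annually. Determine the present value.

$141,348.58

Ordinary annuity of 30 payments, first payment at period 14.
Periodic rate r = 0.14/2 per half-year; n is counted in half-years.
The ordinary-annuity PV formula values the stream one period before the first payment (period 13); discount that back 13 periods:
PV₀ = 27,450 × [1 − (1+r)^−30] / r × (1+r)^−13 = $141,348.58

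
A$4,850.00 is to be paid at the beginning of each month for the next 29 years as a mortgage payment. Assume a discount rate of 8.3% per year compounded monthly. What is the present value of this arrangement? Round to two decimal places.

This is an annuity due: 348 payments of A$4,850.00 at the beginning of each month.
Periodic rate r = 0.083/12 per month; n is counted in months.
PV = PMT × [(1 − (1+r)^−n)/r] × (1+r) = 4,850 × [1 − (1+r)^−348] / r × (1+r) = A$641,920.55

A$641,920.55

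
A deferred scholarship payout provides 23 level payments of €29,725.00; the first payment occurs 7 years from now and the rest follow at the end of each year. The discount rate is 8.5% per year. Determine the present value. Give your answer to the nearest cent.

€181,522.80

Ordinary annuity of 23 payments, first payment at period 7.
Periodic rate r = 0.085 per year.
The ordinary-annuity PV formula values the stream one period before the first payment (period 6); discount that back 6 periods:
PV₀ = 29,725 × [1 − (1+r)^−23] / r × (1+r)^−6 = €181,522.80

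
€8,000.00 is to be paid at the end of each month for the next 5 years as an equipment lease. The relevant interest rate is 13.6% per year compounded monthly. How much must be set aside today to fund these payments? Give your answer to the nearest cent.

This is an ordinary annuity: 60 payments of €8,000.00 at the end of each month.
Periodic rate r = 0.136/12 per month; n is counted in months.
PV = PMT × [(1 − (1+r)^−n)/r] = 8,000 × [1 − (1+r)^−60] / r = €346,900.07

€346,900.07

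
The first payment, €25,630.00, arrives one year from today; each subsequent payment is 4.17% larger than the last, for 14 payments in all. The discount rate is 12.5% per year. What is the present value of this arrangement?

€202,882.03

Periodic rate r = 0.125 per year.
Growing ordinary annuity: PV = PMT₁ × [1 − ((1+g)/(1+r))^n] / (r − g) = 25,630 × [1 − ((1+0.0417)/(1+r))^14] / (r − 0.0417) = €202,882.03.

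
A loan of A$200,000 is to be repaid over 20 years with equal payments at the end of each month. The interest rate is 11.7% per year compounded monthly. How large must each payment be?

Level ordinary annuity; solve PV = PMT × [(1 − (1+r)^−n)/r] for PMT.
Periodic rate r = 0.117/12 per month; n is counted in months.
With n = 240: PMT = 200,000 / ([(1 − (1+r)^−n)/r]) = A$2,160.49

A$2,160.49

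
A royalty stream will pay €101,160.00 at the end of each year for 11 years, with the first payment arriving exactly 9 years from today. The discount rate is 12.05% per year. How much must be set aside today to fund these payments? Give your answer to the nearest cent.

€241,203.52

Ordinary annuity of 11 payments, first payment at period 9.
Periodic rate r = 0.1205 per year.
The ordinary-annuity PV formula values the stream one period before the first payment (period 8); discount that back 8 periods:
PV₀ = 101,160 × [1 − (1+r)^−11] / r × (1+r)^−8 = €241,203.52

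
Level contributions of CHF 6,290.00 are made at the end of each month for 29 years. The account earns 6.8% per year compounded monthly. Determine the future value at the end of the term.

This is an ordinary annuity: 348 deposits of CHF 6,290.00 at the end of each month.
Periodic rate r = 0.068/12 per month; n is counted in months.
FV = PMT × [((1+r)^n − 1)/r] = 6,290 × [(1+r)^348 − 1] / r = CHF 6,821,115.55

CHF 6,821,115.55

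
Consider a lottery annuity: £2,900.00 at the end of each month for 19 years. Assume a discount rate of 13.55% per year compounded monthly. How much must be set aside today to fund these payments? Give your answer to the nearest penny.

£236,974.11

This is an ordinary annuity: 228 payments of £2,900.00 at the end of each month.
Periodic rate r = 0.1355/12 per month; n is counted in months.
PV = PMT × [(1 − (1+r)^−n)/r] = 2,900 × [1 − (1+r)^−228] / r = £236,974.11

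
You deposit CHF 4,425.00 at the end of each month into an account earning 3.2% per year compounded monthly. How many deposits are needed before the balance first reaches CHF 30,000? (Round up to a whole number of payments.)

7 payments

Periodic rate r = 0.032/12 per month; n is counted in months.
Ordinary annuity FV: 30,000 = 4,425 × [((1+r)^n − 1)/r].
(1+r)^n = 1 + 30,000 × r / 4,425, so n = ln(1 + 30,000·r/4,425) / ln(1+r) = 6.73.
Round up to a whole number of payments: n = 7.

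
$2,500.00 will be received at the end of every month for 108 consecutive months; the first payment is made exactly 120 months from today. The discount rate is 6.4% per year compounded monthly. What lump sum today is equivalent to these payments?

$108,772.58

Ordinary annuity of 108 payments, first payment at period 120.
Periodic rate r = 0.064/12 per month; n is counted in months.
The ordinary-annuity PV formula values the stream one period before the first payment (period 119); discount that back 119 periods:
PV₀ = 2,500 × [1 − (1+r)^−108] / r × (1+r)^−119 = $108,772.58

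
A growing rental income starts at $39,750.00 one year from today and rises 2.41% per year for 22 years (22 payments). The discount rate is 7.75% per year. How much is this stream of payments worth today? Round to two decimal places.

Periodic rate r = 0.0775 per year.
Growing ordinary annuity: PV = PMT₁ × [1 − ((1+g)/(1+r))^n] / (r − g) = 39,750 × [1 − ((1+0.0241)/(1+r))^22] / (r − 0.0241) = $501,078.84.

$501,078.84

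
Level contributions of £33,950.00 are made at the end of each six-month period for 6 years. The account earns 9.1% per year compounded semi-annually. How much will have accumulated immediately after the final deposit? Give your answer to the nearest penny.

This is an ordinary annuity: 12 deposits of £33,950.00 at the end of each six-month period.
Periodic rate r = 0.091/2 per half-year; n is counted in half-years.
FV = PMT × [((1+r)^n − 1)/r] = 33,950 × [(1+r)^12 − 1] / r = £526,519.15

£526,519.15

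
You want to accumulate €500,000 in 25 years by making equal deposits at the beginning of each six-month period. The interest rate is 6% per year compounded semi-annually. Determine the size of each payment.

€4,303.64

Level annuity due; solve FV = PMT × [((1+r)^n − 1)/r] × (1+r) for PMT.
Periodic rate r = 0.06/2 per half-year; n is counted in half-years.
With n = 50: PMT = 500,000 / ([((1+r)^n − 1)/r] × (1+r)) = €4,303.64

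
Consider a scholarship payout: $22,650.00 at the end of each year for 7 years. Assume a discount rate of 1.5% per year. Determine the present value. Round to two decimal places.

This is an ordinary annuity: 7 payments of $22,650.00 at the end of each year.
Periodic rate r = 0.015 per year.
PV = PMT × [(1 − (1+r)^−n)/r] = 22,650 × [1 − (1+r)^−7] / r = $149,449.55

$149,449.55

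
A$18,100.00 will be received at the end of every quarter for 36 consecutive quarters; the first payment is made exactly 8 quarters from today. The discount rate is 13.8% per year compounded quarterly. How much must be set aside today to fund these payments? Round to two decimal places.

A$291,732.80

Ordinary annuity of 36 payments, first payment at period 8.
Periodic rate r = 0.138/4 per quarter; n is counted in quarters.
The ordinary-annuity PV formula values the stream one period before the first payment (period 7); discount that back 7 periods:
PV₀ = 18,100 × [1 − (1+r)^−36] / r × (1+r)^−7 = A$291,732.80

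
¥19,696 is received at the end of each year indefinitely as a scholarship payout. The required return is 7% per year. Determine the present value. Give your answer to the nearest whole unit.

¥281,371

Periodic rate r = 0.07 per year.
Level perpetuity: PV = PMT / r = 19,696 / (0.07) = ¥281,371.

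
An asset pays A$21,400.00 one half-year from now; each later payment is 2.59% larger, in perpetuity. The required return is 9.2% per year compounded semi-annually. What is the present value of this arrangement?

A$1,064,676.62

Periodic rate r = 0.092/2 per half-year.
Growing perpetuity (Gordon): PV = PMT₁ / (r − g) = 21,400 / (r − 0.0259) = A$1,064,676.62.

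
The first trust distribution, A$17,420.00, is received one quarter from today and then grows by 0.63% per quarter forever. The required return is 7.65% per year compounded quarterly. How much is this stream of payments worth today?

Periodic rate r = 0.0765/4 per quarter.
Growing perpetuity (Gordon): PV = PMT₁ / (r − g) = 17,420 / (r − 0.0063) = A$1,358,284.60.

A$1,358,284.60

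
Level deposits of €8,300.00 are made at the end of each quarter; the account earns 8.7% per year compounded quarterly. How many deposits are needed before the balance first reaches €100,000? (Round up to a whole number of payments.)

11 payments

Periodic rate r = 0.087/4 per quarter; n is counted in quarters.
Ordinary annuity FV: 100,000 = 8,300 × [((1+r)^n − 1)/r].
(1+r)^n = 1 + 100,000 × r / 8,300, so n = ln(1 + 100,000·r/8,300) / ln(1+r) = 10.82.
Round up to a whole number of payments: n = 11.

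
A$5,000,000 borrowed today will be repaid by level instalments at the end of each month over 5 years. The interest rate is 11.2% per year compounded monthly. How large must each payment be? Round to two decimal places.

Level ordinary annuity; solve PV = PMT × [(1 − (1+r)^−n)/r] for PMT.
Periodic rate r = 0.112/12 per month; n is counted in months.
With n = 60: PMT = 5,000,000 / ([(1 − (1+r)^−n)/r]) = A$109,211.49

A$109,211.49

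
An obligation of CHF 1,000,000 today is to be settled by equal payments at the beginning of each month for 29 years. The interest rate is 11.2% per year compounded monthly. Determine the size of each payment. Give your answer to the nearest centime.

Level annuity due; solve PV = PMT × [(1 − (1+r)^−n)/r] × (1+r) for PMT.
Periodic rate r = 0.112/12 per month; n is counted in months.
With n = 348: PMT = 1,000,000 / ([(1 − (1+r)^−n)/r] × (1+r)) = CHF 9,626.72

CHF 9,626.72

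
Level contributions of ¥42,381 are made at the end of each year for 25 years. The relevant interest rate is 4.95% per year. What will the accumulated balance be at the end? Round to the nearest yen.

¥2,008,834

This is an ordinary annuity: 25 deposits of ¥42,381 at the end of each year.
Periodic rate r = 0.0495 per year.
FV = PMT × [((1+r)^n − 1)/r] = 42,381 × [(1+r)^25 − 1] / r = ¥2,008,834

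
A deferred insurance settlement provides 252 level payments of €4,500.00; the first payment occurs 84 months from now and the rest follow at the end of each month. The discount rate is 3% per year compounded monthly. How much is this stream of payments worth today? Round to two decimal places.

Ordinary annuity of 252 payments, first payment at period 84.
Periodic rate r = 0.03/12 per month; n is counted in months.
The ordinary-annuity PV formula values the stream one period before the first payment (period 83); discount that back 83 periods:
PV₀ = 4,500 × [1 − (1+r)^−252] / r × (1+r)^−83 = €683,243.96

€683,243.96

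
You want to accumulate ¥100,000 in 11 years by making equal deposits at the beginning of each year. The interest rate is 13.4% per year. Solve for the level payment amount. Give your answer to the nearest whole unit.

Level annuity due; solve FV = PMT × [((1+r)^n − 1)/r] × (1+r) for PMT.
Periodic rate r = 0.134 per year.
With n = 11: PMT = 100,000 / ([((1+r)^n − 1)/r] × (1+r)) = ¥3,955

¥3,955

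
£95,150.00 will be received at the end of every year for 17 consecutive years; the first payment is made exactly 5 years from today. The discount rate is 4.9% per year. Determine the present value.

£892,559.59

Ordinary annuity of 17 payments, first payment at period 5.
Periodic rate r = 0.049 per year.
The ordinary-annuity PV formula values the stream one period before the first payment (period 4); discount that back 4 periods:
PV₀ = 95,150 × [1 − (1+r)^−17] / r × (1+r)^−4 = £892,559.59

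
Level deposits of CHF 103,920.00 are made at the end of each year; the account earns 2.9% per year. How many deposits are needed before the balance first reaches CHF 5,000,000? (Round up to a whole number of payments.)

Periodic rate r = 0.029 per year.
Ordinary annuity FV: 5,000,000 = 103,920 × [((1+r)^n − 1)/r].
(1+r)^n = 1 + 5,000,000 × r / 103,920, so n = ln(1 + 5,000,000·r/103,920) / ln(1+r) = 30.56.
Round up to a whole number of payments: n = 31.

31 payments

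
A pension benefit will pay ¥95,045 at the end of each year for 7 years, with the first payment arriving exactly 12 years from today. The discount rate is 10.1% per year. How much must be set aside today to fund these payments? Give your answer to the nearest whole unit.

Ordinary annuity of 7 payments, first payment at period 12.
Periodic rate r = 0.101 per year.
The ordinary-annuity PV formula values the stream one period before the first payment (period 11); discount that back 11 periods:
PV₀ = 95,045 × [1 − (1+r)^−7] / r × (1+r)^−11 = ¥160,040

¥160,040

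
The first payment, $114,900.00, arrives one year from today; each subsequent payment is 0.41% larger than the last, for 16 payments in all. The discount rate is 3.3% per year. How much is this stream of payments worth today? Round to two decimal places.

Periodic rate r = 0.033 per year.
Growing ordinary annuity: PV = PMT₁ × [1 − ((1+g)/(1+r))^n] / (r − g) = 114,900 × [1 − ((1+0.0041)/(1+r))^16] / (r − 0.0041) = $1,450,853.36.

$1,450,853.36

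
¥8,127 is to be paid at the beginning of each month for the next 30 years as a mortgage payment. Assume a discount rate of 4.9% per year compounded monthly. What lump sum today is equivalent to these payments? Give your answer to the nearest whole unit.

¥1,537,549

This is an annuity due: 360 payments of ¥8,127 at the beginning of each month.
Periodic rate r = 0.049/12 per month; n is counted in months.
PV = PMT × [(1 − (1+r)^−n)/r] × (1+r) = 8,127 × [1 − (1+r)^−360] / r × (1+r) = ¥1,537,549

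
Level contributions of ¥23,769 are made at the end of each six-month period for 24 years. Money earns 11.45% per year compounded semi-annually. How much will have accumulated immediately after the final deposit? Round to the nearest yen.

¥5,593,302

This is an ordinary annuity: 48 deposits of ¥23,769 at the end of each six-month period.
Periodic rate r = 0.1145/2 per half-year; n is counted in half-years.
FV = PMT × [((1+r)^n − 1)/r] = 23,769 × [(1+r)^48 − 1] / r = ¥5,593,302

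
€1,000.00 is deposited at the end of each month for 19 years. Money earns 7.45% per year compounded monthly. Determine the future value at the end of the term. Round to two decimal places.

€499,419.46

This is an ordinary annuity: 228 deposits of €1,000.00 at the end of each month.
Periodic rate r = 0.0745/12 per month; n is counted in months.
FV = PMT × [((1+r)^n − 1)/r] = 1,000 × [(1+r)^228 − 1] / r = €499,419.46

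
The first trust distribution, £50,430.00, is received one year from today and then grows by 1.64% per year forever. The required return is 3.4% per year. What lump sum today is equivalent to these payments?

Periodic rate r = 0.034 per year.
Growing perpetuity (Gordon): PV = PMT₁ / (r − g) = 50,430 / (r − 0.0164) = £2,865,340.91.

£2,865,340.91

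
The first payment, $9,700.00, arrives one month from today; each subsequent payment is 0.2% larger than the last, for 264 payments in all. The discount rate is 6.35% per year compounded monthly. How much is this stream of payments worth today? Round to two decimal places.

$1,707,112.64

Periodic rate r = 0.0635/12 per month; n is counted in months.
Growing ordinary annuity: PV = PMT₁ × [1 − ((1+g)/(1+r))^n] / (r − g) = 9,700 × [1 − ((1+0.002)/(1+r))^264] / (r − 0.002) = $1,707,112.64.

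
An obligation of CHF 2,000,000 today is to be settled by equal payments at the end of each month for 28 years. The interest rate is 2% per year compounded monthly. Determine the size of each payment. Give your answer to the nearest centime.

Level ordinary annuity; solve PV = PMT × [(1 − (1+r)^−n)/r] for PMT.
Periodic rate r = 0.02/12 per month; n is counted in months.
With n = 336: PMT = 2,000,000 / ([(1 − (1+r)^−n)/r]) = CHF 7,778.63

CHF 7,778.63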